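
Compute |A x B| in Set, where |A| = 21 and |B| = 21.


In Set, the product A x B is the Cartesian product.
By the universal property, |A x B| = |A| * |B|.
|A x B| = 21 * 21 = 441

441


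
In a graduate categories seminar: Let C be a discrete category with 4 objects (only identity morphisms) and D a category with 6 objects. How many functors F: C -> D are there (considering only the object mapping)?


A functor from a discrete category C to D is determined by
where each object maps. Each of the 4 objects of C can map
to any of the 6 objects of D independently.
Number of functors = 6^4 = 1296

1296


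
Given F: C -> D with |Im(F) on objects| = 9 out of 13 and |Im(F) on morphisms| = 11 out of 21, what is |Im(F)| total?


The image of F consists of distinct objects and distinct morphisms.
|Im(F)| on objects = 9
|Im(F)| on morphisms = 11
Total image cardinality = 9 + 11 = 20

20


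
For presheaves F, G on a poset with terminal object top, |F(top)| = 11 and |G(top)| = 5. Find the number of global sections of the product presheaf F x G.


Global sections of a presheaf on a poset with terminal top satisfy
Gamma(H) ~ H(top). Presheaves admit pointwise products, so
(F x G)(top) = F(top) x G(top) (Cartesian product).
|Gamma(F x G)| = |F(top)| * |G(top)| = 11 * 5 = 55.

55


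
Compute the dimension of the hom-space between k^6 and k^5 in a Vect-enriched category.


In Vect-enriched categories, Hom(k^n, k^m) is the space of m x n matrices.
dim(Hom(k^6, k^5)) = 5 * 6 = 30

30


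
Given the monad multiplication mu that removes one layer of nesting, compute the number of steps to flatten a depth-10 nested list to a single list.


Each application of mu: T^2 -> T removes one layer of nesting.
Starting at depth 10 (i.e., T^10(X)), we need to reach T(X).
Number of mu applications = 10 - 1 = 9

9


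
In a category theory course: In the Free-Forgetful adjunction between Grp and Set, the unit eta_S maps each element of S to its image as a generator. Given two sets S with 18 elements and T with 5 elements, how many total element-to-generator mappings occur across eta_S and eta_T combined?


The unit eta_X: X -> U(F(X)) of the Free-Forgetful adjunction
maps each element of X to a generator of F(X). For X = S + T (disjoint
union in Set), |S + T| = |S| + |T|.
Total mappings = 18 + 5 = 23.

23


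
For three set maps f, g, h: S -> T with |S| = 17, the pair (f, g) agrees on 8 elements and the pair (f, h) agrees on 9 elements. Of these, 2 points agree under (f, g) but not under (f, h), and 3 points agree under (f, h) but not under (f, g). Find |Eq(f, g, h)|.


Eq(f, g, h) is the triple-agreement set: points in S where all three
maps take the same value. Using inclusion-exclusion on the pairwise data:
Pair (f, g) agrees on 8 points; pair (f, h) on 9 points.
Points agreeing under (f, g) but not (f, h) = 2; under (f, h) but not (f, g) = 3.
Triple-agreement = agreement-in-(f, g) minus points that agree under (f, g) but not (f, h):
|Eq(f, g, h)| = 8 - 2 = 6
(cross-check via (f, h): 9 - 3 = 6.)

6


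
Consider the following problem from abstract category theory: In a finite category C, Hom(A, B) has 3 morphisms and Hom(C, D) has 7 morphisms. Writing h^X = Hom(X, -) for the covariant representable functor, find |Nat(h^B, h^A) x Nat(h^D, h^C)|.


By the Yoneda lemma, Nat(h^B, h^A) is isomorphic to Hom(A, B),
so |Nat(h^B, h^A)| = |Hom(A, B)| and |Nat(h^D, h^C)| = |Hom(C, D)|.
|Hom(A, B)| = 3, |Hom(C, D)| = 7.
|Nat(h^B, h^A) x Nat(h^D, h^C)| = 3 * 7 = 21

21


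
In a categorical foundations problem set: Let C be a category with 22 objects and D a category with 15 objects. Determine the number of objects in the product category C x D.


The product category C x D has objects that are pairs (c, d).
Number of pairs = |Ob(C)| * |Ob(D)| = 22 * 15 = 330

330


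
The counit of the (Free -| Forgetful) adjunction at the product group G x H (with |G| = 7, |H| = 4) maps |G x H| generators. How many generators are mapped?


The counit epsilon_K: F(U(K)) -> K of the Free-Forgetful adjunction
maps |K| generators of F(U(K)) into K. For K = G x H (the product group),
|G x H| = |G| * |H|.
Total generators mapped = 7 * 4 = 28.

28


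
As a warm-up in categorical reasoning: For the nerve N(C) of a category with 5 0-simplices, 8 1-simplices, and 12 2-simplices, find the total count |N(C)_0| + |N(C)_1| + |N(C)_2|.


The 2-skeleton of the nerve N(C) consists of simplices in dimensions 0, 1, 2:
  |N(C)_0| = 5 (objects)
  |N(C)_1| = 8 (morphisms)
  |N(C)_2| = 12 (composable pairs)
Total = 5 + 8 + 12 = 25

25


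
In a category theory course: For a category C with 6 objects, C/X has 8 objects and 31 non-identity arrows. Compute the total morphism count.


In the slice category C/X, objects are morphisms to X.
Identity morphisms: 8 (one per object of C/X).
Non-identity morphisms: 31.
Total = 8 + 31 = 39

39


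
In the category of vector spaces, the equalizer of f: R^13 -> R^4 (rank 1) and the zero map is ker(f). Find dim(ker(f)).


The equalizer of f and the zero map is ker(f).
By the rank-nullity theorem: dim(ker(f)) = dim(domain) - rank(f).
dim(ker(f)) = 13 - 1 = 12

12


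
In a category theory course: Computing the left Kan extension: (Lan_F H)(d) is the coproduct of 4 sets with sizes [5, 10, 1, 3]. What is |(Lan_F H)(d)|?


Pointwise, the left Kan extension (Lan_F H)(d) is the colimit, indexed
by the comma category (F downarrow d), of H composed with the
projection (F downarrow d) -> C. Here that colimit is given
as a coproduct (disjoint union) of sets, so its cardinality is the
sum of the sizes of the summands.
Coproduct of sets with sizes: 5 + 10 + 1 + 3
= 19

19


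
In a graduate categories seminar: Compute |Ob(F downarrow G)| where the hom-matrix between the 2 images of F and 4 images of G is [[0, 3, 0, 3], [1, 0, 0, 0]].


Objects of (F downarrow G) are triples (a, b, h: F(a)->G(b)).
The count equals the sum of all entries in the hom-matrix.
sum(row 0) = 6
sum(row 1) = 1
Grand total = 7

7


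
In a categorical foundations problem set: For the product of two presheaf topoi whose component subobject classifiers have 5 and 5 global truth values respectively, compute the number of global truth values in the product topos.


In a product of presheaf topoi E_1 x E_2, the subobject classifier
is Omega = Omega_1 x Omega_2 (componentwise), so
|Omega(top)| = |Omega_1(top_1)| * |Omega_2(top_2)|.
= 5 * 5 = 25.

25


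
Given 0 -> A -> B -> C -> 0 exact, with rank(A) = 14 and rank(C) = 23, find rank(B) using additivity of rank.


For a short exact sequence 0 -> A -> B -> C -> 0,
rank is additive: rank(B) = rank(A) + rank(C).
rank(B) = 14 + 23 = 37

37


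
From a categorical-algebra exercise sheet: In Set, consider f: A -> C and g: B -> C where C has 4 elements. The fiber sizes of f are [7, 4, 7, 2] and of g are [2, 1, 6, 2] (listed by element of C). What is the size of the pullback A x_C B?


The pullback A x_C B consists of pairs (a, b) with f(a) = g(b).
For each element c in C, the fiber product has |f^-1(c)| * |g^-1(c)| elements.
Summing over C: 7 * 2 + 4 * 1 + 7 * 6 + 2 * 2
= 14 + 4 + 42 + 4 = 64

64


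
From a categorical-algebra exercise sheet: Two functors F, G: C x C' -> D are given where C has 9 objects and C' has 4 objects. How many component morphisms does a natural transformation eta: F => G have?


A natural transformation eta: F => G assigns one component morphism per
object of the domain category.
The domain is the product category C x C', so
|Ob(C x C')| = |Ob(C)| * |Ob(C')| = 9 * 4 = 36.
Therefore eta has 36 component morphisms.

36


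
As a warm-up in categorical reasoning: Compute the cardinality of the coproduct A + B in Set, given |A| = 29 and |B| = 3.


In Set, the coproduct A + B is the disjoint union.
|A + B| = |A| + |B| = 29 + 3 = 32

32


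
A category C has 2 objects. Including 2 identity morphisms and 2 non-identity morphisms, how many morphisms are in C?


Each object has an identity morphism, giving 2 identities.
Adding the 2 non-identity morphisms:
Total = 2 + 2 = 4

4


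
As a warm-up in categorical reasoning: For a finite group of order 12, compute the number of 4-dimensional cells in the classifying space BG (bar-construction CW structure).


In the bar-construction CW model of BG, the n-cells are indexed by
n-tuples [g_1|...|g_n] of non-identity elements of G (degenerate
simplices with some g_i = e do not contribute cells), so there are
(|G| - 1)^n n-cells.
For dim = 4 with |G| = 12:
cells = (12 - 1)^4 = 11^4 = 14641

14641


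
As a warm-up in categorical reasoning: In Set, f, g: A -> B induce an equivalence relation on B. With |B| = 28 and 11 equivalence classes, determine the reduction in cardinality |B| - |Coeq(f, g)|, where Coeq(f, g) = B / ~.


The coequalizer Coeq(f, g) = B / ~ has one element per equivalence class.
|B| = 28, |Coeq(f, g)| = 11.
|B| - |Coeq(f, g)| = 28 - 11 = 17.

17


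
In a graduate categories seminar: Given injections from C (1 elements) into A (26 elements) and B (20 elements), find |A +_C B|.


The pushout A +_C B identifies the images of C in A and B.
|A +_C B| = |A| + |B| - |C| (for injections).
= 26 + 20 - 1 = 45

45


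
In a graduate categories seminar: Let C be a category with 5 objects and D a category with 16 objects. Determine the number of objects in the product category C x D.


The product category C x D has objects that are pairs (c, d).
Number of pairs = |Ob(C)| * |Ob(D)| = 5 * 16 = 80

80


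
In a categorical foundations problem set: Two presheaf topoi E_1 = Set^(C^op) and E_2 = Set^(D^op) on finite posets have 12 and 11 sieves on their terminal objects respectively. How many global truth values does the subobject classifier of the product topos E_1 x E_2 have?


In a product of presheaf topoi E_1 x E_2, the subobject classifier
is Omega = Omega_1 x Omega_2 (componentwise), so
|Omega(top)| = |Omega_1(top_1)| * |Omega_2(top_2)|.
= 12 * 11 = 132.

132


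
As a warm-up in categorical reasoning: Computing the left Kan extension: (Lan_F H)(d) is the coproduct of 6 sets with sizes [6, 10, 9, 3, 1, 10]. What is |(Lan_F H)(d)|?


Pointwise, the left Kan extension (Lan_F H)(d) is the colimit, indexed
by the comma category (F downarrow d), of H composed with the
projection (F downarrow d) -> C. Here that colimit is given
as a coproduct (disjoint union) of sets, so its cardinality is the
sum of the sizes of the summands.
Coproduct of sets with sizes: 6 + 10 + 9 + 3 + 1 + 10
= 39

39


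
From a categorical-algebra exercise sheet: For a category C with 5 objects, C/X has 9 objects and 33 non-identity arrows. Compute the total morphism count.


In the slice category C/X, objects are morphisms to X.
Identity morphisms: 9 (one per object of C/X).
Non-identity morphisms: 33.
Total = 9 + 33 = 42

42


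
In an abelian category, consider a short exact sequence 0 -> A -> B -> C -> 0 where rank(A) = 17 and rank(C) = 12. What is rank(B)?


For a short exact sequence 0 -> A -> B -> C -> 0,
rank is additive: rank(B) = rank(A) + rank(C).
rank(B) = 17 + 12 = 29

29


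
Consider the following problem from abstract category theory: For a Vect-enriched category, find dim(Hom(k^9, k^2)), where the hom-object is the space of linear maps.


In Vect-enriched categories, Hom(k^n, k^m) is the space of m x n matrices.
dim(Hom(k^9, k^2)) = 2 * 9 = 18

18


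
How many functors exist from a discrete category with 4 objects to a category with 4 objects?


A functor from a discrete category C to D is determined by
where each object maps. Each of the 4 objects of C can map
to any of the 4 objects of D independently.
Number of functors = 4^4 = 256

256


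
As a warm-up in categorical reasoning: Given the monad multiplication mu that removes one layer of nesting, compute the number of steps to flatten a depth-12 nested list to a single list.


Each application of mu: T^2 -> T removes one layer of nesting.
Starting at depth 12 (i.e., T^12(X)), we need to reach T(X).
Number of mu applications = 12 - 1 = 11

11


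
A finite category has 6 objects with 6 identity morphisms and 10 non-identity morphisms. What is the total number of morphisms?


Each object has an identity morphism, giving 6 identities.
Adding the 10 non-identity morphisms:
Total = 6 + 10 = 16

16


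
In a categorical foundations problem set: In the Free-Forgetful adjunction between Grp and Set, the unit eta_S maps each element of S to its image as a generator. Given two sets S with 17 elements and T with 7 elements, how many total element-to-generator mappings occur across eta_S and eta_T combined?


The unit eta_X: X -> U(F(X)) of the Free-Forgetful adjunction
maps each element of X to a generator of F(X). For X = S + T (disjoint
union in Set), |S + T| = |S| + |T|.
Total mappings = 17 + 7 = 24.

24


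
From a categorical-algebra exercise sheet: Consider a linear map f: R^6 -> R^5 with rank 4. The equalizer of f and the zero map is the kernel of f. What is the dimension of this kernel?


The equalizer of f and the zero map is ker(f).
By the rank-nullity theorem: dim(ker(f)) = dim(domain) - rank(f).
dim(ker(f)) = 6 - 4 = 2

2


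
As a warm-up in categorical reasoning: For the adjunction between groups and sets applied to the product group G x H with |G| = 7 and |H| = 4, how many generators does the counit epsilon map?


The counit epsilon_K: F(U(K)) -> K of the Free-Forgetful adjunction
maps |K| generators of F(U(K)) into K. For K = G x H (the product group),
|G x H| = |G| * |H|.
Total generators mapped = 7 * 4 = 28.

28


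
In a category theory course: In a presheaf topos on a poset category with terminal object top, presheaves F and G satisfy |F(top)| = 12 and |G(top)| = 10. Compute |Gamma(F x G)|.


Global sections of a presheaf on a poset with terminal top satisfy
Gamma(H) ~ H(top). Presheaves admit pointwise products, so
(F x G)(top) = F(top) x G(top) (Cartesian product).
|Gamma(F x G)| = |F(top)| * |G(top)| = 12 * 10 = 120.

120


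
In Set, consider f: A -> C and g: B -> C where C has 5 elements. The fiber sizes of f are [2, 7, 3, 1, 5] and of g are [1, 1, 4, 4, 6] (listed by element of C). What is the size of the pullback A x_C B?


The pullback A x_C B consists of pairs (a, b) with f(a) = g(b).
For each element c in C, the fiber product has |f^-1(c)| * |g^-1(c)| elements.
Summing over C: 2 * 1 + 7 * 1 + 3 * 4 + 1 * 4 + 5 * 6
= 2 + 7 + 12 + 4 + 30 = 55

55


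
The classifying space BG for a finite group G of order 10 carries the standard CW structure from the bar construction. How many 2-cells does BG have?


In the bar-construction CW model of BG, the n-cells are indexed by
n-tuples [g_1|...|g_n] of non-identity elements of G (degenerate
simplices with some g_i = e do not contribute cells), so there are
(|G| - 1)^n n-cells.
For dim = 2 with |G| = 10:
cells = (10 - 1)^2 = 9^2 = 81

81


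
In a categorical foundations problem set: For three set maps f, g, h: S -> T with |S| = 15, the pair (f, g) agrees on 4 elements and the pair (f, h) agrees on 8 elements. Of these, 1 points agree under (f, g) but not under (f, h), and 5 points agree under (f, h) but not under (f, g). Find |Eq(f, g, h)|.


Eq(f, g, h) is the triple-agreement set: points in S where all three
maps take the same value. Using inclusion-exclusion on the pairwise data:
Pair (f, g) agrees on 4 points; pair (f, h) on 8 points.
Points agreeing under (f, g) but not (f, h) = 1; under (f, h) but not (f, g) = 5.
Triple-agreement = agreement-in-(f, g) minus points that agree under (f, g) but not (f, h):
|Eq(f, g, h)| = 4 - 1 = 3
(cross-check via (f, h): 8 - 5 = 3.)

3


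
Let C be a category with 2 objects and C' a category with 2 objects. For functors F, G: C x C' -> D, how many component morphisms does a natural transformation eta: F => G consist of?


A natural transformation eta: F => G assigns one component morphism per
object of the domain category.
The domain is the product category C x C', so
|Ob(C x C')| = |Ob(C)| * |Ob(C')| = 2 * 2 = 4.
Therefore eta has 4 component morphisms.

4


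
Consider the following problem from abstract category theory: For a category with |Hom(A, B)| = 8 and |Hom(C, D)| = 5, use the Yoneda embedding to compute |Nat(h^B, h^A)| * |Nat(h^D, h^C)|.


By the Yoneda lemma, Nat(h^B, h^A) is isomorphic to Hom(A, B),
so |Nat(h^B, h^A)| = |Hom(A, B)| and |Nat(h^D, h^C)| = |Hom(C, D)|.
|Hom(A, B)| = 8, |Hom(C, D)| = 5.
|Nat(h^B, h^A) x Nat(h^D, h^C)| = 8 * 5 = 40

40


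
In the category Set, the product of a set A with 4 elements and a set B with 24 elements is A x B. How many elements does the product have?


In Set, the product A x B is the Cartesian product.
By the universal property, |A x B| = |A| * |B|.
|A x B| = 4 * 24 = 96

96


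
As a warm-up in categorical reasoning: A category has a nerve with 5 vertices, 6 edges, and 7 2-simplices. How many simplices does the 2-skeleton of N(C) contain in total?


The 2-skeleton of the nerve N(C) consists of simplices in dimensions 0, 1, 2:
  |N(C)_0| = 5 (objects)
  |N(C)_1| = 6 (morphisms)
  |N(C)_2| = 7 (composable pairs)
Total = 5 + 6 + 7 = 18

18


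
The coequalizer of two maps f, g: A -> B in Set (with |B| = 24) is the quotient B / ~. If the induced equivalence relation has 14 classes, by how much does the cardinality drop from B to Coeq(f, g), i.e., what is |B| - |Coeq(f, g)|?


The coequalizer Coeq(f, g) = B / ~ has one element per equivalence class.
|B| = 24, |Coeq(f, g)| = 14.
|B| - |Coeq(f, g)| = 24 - 14 = 10.

10


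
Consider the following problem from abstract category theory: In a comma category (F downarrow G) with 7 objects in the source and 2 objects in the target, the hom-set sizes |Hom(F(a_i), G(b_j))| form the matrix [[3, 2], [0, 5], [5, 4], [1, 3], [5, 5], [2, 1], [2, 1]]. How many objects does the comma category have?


Objects of (F downarrow G) are triples (a, b, h: F(a)->G(b)).
The count equals the sum of all entries in the hom-matrix.
sum(row 0) = 5
sum(row 1) = 5
sum(row 2) = 9
sum(row 3) = 4
sum(row 4) = 10
sum(row 5) = 3
sum(row 6) = 3
Grand total = 39

39


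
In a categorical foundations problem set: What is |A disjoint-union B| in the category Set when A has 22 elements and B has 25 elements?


In Set, the coproduct A + B is the disjoint union.
|A + B| = |A| + |B| = 22 + 25 = 47

47


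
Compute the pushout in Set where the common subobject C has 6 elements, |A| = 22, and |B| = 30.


The pushout A +_C B identifies the images of C in A and B.
|A +_C B| = |A| + |B| - |C| (for injections).
= 22 + 30 - 6 = 46

46


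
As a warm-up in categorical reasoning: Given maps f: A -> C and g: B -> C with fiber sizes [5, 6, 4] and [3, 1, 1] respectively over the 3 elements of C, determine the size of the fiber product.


The pullback A x_C B consists of pairs (a, b) with f(a) = g(b).
For each element c in C, the fiber product has |f^-1(c)| * |g^-1(c)| elements.
Summing over C: 5 * 3 + 6 * 1 + 4 * 1
= 15 + 6 + 4 = 25

25


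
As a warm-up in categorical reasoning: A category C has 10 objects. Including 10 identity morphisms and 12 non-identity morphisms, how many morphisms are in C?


Each object has an identity morphism, giving 10 identities.
Adding the 12 non-identity morphisms:
Total = 10 + 12 = 22

22


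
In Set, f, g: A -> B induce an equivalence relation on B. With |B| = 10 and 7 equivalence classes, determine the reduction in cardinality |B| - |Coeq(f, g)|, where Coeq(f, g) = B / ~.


The coequalizer Coeq(f, g) = B / ~ has one element per equivalence class.
|B| = 10, |Coeq(f, g)| = 7.
|B| - |Coeq(f, g)| = 10 - 7 = 3.

3


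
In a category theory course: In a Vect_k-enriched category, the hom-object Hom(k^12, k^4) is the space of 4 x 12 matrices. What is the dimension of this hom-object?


In Vect-enriched categories, Hom(k^n, k^m) is the space of m x n matrices.
dim(Hom(k^12, k^4)) = 4 * 12 = 48

48


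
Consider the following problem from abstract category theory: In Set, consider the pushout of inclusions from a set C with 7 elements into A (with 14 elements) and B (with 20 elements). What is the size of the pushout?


The pushout A +_C B identifies the images of C in A and B.
|A +_C B| = |A| + |B| - |C| (for injections).
= 14 + 20 - 7 = 27

27


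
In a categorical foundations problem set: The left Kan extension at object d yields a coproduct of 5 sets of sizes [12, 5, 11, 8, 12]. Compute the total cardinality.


Pointwise, the left Kan extension (Lan_F H)(d) is the colimit, indexed
by the comma category (F downarrow d), of H composed with the
projection (F downarrow d) -> C. Here that colimit is given
as a coproduct (disjoint union) of sets, so its cardinality is the
sum of the sizes of the summands.
Coproduct of sets with sizes: 12 + 5 + 11 + 8 + 12
= 48

48


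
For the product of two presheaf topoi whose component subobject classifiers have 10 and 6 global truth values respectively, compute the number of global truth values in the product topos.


In a product of presheaf topoi E_1 x E_2, the subobject classifier
is Omega = Omega_1 x Omega_2 (componentwise), so
|Omega(top)| = |Omega_1(top_1)| * |Omega_2(top_2)|.
= 10 * 6 = 60.

60


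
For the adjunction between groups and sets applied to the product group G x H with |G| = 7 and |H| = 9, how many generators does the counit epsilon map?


The counit epsilon_K: F(U(K)) -> K of the Free-Forgetful adjunction
maps |K| generators of F(U(K)) into K. For K = G x H (the product group),
|G x H| = |G| * |H|.
Total generators mapped = 7 * 9 = 63.

63


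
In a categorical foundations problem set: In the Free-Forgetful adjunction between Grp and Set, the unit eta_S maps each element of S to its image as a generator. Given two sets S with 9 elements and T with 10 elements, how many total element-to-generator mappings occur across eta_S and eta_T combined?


The unit eta_X: X -> U(F(X)) of the Free-Forgetful adjunction
maps each element of X to a generator of F(X). For X = S + T (disjoint
union in Set), |S + T| = |S| + |T|.
Total mappings = 9 + 10 = 19.

19


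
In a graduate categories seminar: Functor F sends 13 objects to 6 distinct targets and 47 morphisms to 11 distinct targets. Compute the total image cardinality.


The image of F consists of distinct objects and distinct morphisms.
|Im(F)| on objects = 6
|Im(F)| on morphisms = 11
Total image cardinality = 6 + 11 = 17

17


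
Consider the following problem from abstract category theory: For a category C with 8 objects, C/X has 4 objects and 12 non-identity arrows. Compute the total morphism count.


In the slice category C/X, objects are morphisms to X.
Identity morphisms: 4 (one per object of C/X).
Non-identity morphisms: 12.
Total = 4 + 12 = 16

16


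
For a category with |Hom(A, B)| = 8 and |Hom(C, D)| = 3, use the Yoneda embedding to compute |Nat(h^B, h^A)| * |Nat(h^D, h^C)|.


By the Yoneda lemma, Nat(h^B, h^A) is isomorphic to Hom(A, B),
so |Nat(h^B, h^A)| = |Hom(A, B)| and |Nat(h^D, h^C)| = |Hom(C, D)|.
|Hom(A, B)| = 8, |Hom(C, D)| = 3.
|Nat(h^B, h^A) x Nat(h^D, h^C)| = 8 * 3 = 24

24


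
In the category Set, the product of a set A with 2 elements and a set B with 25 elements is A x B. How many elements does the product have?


In Set, the product A x B is the Cartesian product.
By the universal property, |A x B| = |A| * |B|.
|A x B| = 2 * 25 = 50

50


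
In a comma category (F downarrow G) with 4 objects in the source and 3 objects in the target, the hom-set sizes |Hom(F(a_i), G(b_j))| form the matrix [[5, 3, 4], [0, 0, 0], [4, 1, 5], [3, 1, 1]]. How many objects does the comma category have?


Objects of (F downarrow G) are triples (a, b, h: F(a)->G(b)).
The count equals the sum of all entries in the hom-matrix.
sum(row 0) = 12
sum(row 1) = 0
sum(row 2) = 10
sum(row 3) = 5
Grand total = 27

27


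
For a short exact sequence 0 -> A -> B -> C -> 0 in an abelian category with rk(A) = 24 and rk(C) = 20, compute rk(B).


For a short exact sequence 0 -> A -> B -> C -> 0,
rank is additive: rank(B) = rank(A) + rank(C).
rank(B) = 24 + 20 = 44

44


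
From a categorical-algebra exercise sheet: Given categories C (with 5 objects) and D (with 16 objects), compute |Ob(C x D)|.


The product category C x D has objects that are pairs (c, d).
Number of pairs = |Ob(C)| * |Ob(D)| = 5 * 16 = 80

80


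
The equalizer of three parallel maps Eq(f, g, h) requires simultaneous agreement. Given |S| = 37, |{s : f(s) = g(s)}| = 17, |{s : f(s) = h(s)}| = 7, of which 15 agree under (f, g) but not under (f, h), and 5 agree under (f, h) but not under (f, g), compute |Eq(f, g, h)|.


Eq(f, g, h) is the triple-agreement set: points in S where all three
maps take the same value. Using inclusion-exclusion on the pairwise data:
Pair (f, g) agrees on 17 points; pair (f, h) on 7 points.
Points agreeing under (f, g) but not (f, h) = 15; under (f, h) but not (f, g) = 5.
Triple-agreement = agreement-in-(f, g) minus points that agree under (f, g) but not (f, h):
|Eq(f, g, h)| = 17 - 15 = 2
(cross-check via (f, h): 7 - 5 = 2.)

2


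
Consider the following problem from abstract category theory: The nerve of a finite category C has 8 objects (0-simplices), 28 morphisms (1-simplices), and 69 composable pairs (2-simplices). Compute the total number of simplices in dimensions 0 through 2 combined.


The 2-skeleton of the nerve N(C) consists of simplices in dimensions 0, 1, 2:
  |N(C)_0| = 8 (objects)
  |N(C)_1| = 28 (morphisms)
  |N(C)_2| = 69 (composable pairs)
Total = 8 + 28 + 69 = 105

105


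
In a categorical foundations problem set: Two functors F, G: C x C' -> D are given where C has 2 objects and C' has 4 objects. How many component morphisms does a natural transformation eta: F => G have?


A natural transformation eta: F => G assigns one component morphism per
object of the domain category.
The domain is the product category C x C', so
|Ob(C x C')| = |Ob(C)| * |Ob(C')| = 2 * 4 = 8.
Therefore eta has 8 component morphisms.

8


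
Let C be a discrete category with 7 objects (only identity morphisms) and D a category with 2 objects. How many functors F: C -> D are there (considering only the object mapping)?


A functor from a discrete category C to D is determined by
where each object maps. Each of the 7 objects of C can map
to any of the 2 objects of D independently.
Number of functors = 2^7 = 128

128


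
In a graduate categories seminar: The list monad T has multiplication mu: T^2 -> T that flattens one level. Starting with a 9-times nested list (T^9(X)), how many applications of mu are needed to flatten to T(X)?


Each application of mu: T^2 -> T removes one layer of nesting.
Starting at depth 9 (i.e., T^9(X)), we need to reach T(X).
Number of mu applications = 9 - 1 = 8

8


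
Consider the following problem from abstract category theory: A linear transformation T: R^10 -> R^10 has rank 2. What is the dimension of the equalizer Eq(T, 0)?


The equalizer of f and the zero map is ker(f).
By the rank-nullity theorem: dim(ker(f)) = dim(domain) - rank(f).
dim(ker(f)) = 10 - 2 = 8

8


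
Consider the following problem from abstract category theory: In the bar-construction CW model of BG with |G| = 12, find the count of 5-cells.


In the bar-construction CW model of BG, the n-cells are indexed by
n-tuples [g_1|...|g_n] of non-identity elements of G (degenerate
simplices with some g_i = e do not contribute cells), so there are
(|G| - 1)^n n-cells.
For dim = 5 with |G| = 12:
cells = (12 - 1)^5 = 11^5 = 161051

161051


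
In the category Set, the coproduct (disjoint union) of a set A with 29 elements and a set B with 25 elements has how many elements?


In Set, the coproduct A + B is the disjoint union.
|A + B| = |A| + |B| = 29 + 25 = 54

54


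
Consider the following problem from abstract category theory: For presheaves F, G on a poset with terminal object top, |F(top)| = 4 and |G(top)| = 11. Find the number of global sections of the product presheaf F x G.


Global sections of a presheaf on a poset with terminal top satisfy
Gamma(H) ~ H(top). Presheaves admit pointwise products, so
(F x G)(top) = F(top) x G(top) (Cartesian product).
|Gamma(F x G)| = |F(top)| * |G(top)| = 4 * 11 = 44.

44


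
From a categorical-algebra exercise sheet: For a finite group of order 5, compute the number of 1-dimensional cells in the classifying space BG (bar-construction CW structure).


In the bar-construction CW model of BG, the n-cells are indexed by
n-tuples [g_1|...|g_n] of non-identity elements of G (degenerate
simplices with some g_i = e do not contribute cells), so there are
(|G| - 1)^n n-cells.
For dim = 1 with |G| = 5:
cells = (5 - 1)^1 = 4^1 = 4

4


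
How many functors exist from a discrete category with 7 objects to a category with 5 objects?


A functor from a discrete category C to D is determined by
where each object maps. Each of the 7 objects of C can map
to any of the 5 objects of D independently.
Number of functors = 5^7 = 78125

78125


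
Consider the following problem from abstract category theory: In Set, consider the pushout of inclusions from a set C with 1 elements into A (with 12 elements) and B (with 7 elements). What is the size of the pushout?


The pushout A +_C B identifies the images of C in A and B.
|A +_C B| = |A| + |B| - |C| (for injections).
= 12 + 7 - 1 = 18

18


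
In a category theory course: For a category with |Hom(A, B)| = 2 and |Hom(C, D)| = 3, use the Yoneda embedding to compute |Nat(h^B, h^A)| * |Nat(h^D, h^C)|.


By the Yoneda lemma, Nat(h^B, h^A) is isomorphic to Hom(A, B),
so |Nat(h^B, h^A)| = |Hom(A, B)| and |Nat(h^D, h^C)| = |Hom(C, D)|.
|Hom(A, B)| = 2, |Hom(C, D)| = 3.
|Nat(h^B, h^A) x Nat(h^D, h^C)| = 2 * 3 = 6

6


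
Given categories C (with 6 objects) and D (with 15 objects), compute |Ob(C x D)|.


The product category C x D has objects that are pairs (c, d).
Number of pairs = |Ob(C)| * |Ob(D)| = 6 * 15 = 90

90


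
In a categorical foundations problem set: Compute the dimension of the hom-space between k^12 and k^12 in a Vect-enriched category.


In Vect-enriched categories, Hom(k^n, k^m) is the space of m x n matrices.
dim(Hom(k^12, k^12)) = 12 * 12 = 144

144


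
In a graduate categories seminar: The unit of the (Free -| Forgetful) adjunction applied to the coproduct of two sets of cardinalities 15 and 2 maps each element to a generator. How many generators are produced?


The unit eta_X: X -> U(F(X)) of the Free-Forgetful adjunction
maps each element of X to a generator of F(X). For X = S + T (disjoint
union in Set), |S + T| = |S| + |T|.
Total mappings = 15 + 2 = 17.

17


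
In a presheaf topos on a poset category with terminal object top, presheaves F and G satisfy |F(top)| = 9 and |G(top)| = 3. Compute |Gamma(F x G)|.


Global sections of a presheaf on a poset with terminal top satisfy
Gamma(H) ~ H(top). Presheaves admit pointwise products, so
(F x G)(top) = F(top) x G(top) (Cartesian product).
|Gamma(F x G)| = |F(top)| * |G(top)| = 9 * 3 = 27.

27


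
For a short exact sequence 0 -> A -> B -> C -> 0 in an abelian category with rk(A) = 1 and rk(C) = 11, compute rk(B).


For a short exact sequence 0 -> A -> B -> C -> 0,
rank is additive: rank(B) = rank(A) + rank(C).
rank(B) = 1 + 11 = 12

12


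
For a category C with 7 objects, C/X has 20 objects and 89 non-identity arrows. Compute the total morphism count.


In the slice category C/X, objects are morphisms to X.
Identity morphisms: 20 (one per object of C/X).
Non-identity morphisms: 89.
Total = 20 + 89 = 109

109


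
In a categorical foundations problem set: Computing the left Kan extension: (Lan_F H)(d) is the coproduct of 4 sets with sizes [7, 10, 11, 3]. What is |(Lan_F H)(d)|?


Pointwise, the left Kan extension (Lan_F H)(d) is the colimit, indexed
by the comma category (F downarrow d), of H composed with the
projection (F downarrow d) -> C. Here that colimit is given
as a coproduct (disjoint union) of sets, so its cardinality is the
sum of the sizes of the summands.
Coproduct of sets with sizes: 7 + 10 + 11 + 3
= 31

31


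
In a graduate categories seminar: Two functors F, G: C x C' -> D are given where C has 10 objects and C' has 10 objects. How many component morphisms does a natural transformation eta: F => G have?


A natural transformation eta: F => G assigns one component morphism per
object of the domain category.
The domain is the product category C x C', so
|Ob(C x C')| = |Ob(C)| * |Ob(C')| = 10 * 10 = 100.
Therefore eta has 100 component morphisms.

100


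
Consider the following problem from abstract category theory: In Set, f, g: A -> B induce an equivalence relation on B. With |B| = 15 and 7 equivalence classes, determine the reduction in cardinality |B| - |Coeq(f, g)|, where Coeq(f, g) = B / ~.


The coequalizer Coeq(f, g) = B / ~ has one element per equivalence class.
|B| = 15, |Coeq(f, g)| = 7.
|B| - |Coeq(f, g)| = 15 - 7 = 8.

8


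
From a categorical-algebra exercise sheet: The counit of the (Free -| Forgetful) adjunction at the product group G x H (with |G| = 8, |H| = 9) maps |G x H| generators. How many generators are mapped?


The counit epsilon_K: F(U(K)) -> K of the Free-Forgetful adjunction
maps |K| generators of F(U(K)) into K. For K = G x H (the product group),
|G x H| = |G| * |H|.
Total generators mapped = 8 * 9 = 72.

72


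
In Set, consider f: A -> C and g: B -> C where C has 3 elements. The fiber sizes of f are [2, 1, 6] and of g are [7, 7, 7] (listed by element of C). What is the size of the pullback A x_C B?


The pullback A x_C B consists of pairs (a, b) with f(a) = g(b).
For each element c in C, the fiber product has |f^-1(c)| * |g^-1(c)| elements.
Summing over C: 2 * 7 + 1 * 7 + 6 * 7
= 14 + 7 + 42 = 63

63


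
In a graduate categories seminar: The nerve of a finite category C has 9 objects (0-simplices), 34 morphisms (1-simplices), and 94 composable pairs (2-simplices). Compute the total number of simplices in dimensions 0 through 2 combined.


The 2-skeleton of the nerve N(C) consists of simplices in dimensions 0, 1, 2:
  |N(C)_0| = 9 (objects)
  |N(C)_1| = 34 (morphisms)
  |N(C)_2| = 94 (composable pairs)
Total = 9 + 34 + 94 = 137

137


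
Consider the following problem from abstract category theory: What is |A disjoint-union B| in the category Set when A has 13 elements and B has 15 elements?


In Set, the coproduct A + B is the disjoint union.
|A + B| = |A| + |B| = 13 + 15 = 28

28


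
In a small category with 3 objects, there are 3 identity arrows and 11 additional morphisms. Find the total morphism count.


Each object has an identity morphism, giving 3 identities.
Adding the 11 non-identity morphisms:
Total = 3 + 11 = 14

14


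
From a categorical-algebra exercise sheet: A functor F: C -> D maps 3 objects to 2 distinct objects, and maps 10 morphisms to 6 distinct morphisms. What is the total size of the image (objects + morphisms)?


The image of F consists of distinct objects and distinct morphisms.
|Im(F)| on objects = 2
|Im(F)| on morphisms = 6
Total image cardinality = 2 + 6 = 8

8


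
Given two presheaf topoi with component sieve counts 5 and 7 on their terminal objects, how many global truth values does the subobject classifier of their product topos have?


In a product of presheaf topoi E_1 x E_2, the subobject classifier
is Omega = Omega_1 x Omega_2 (componentwise), so
|Omega(top)| = |Omega_1(top_1)| * |Omega_2(top_2)|.
= 5 * 7 = 35.

35


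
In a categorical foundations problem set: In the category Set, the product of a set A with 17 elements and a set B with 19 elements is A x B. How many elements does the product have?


In Set, the product A x B is the Cartesian product.
By the universal property, |A x B| = |A| * |B|.
|A x B| = 17 * 19 = 323

323


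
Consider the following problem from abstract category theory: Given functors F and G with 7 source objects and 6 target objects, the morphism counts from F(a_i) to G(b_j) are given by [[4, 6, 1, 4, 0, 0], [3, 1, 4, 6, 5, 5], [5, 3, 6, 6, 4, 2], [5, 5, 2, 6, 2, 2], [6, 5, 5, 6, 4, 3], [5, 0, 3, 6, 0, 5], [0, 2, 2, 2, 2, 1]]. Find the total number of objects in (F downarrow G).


Objects of (F downarrow G) are triples (a, b, h: F(a)->G(b)).
The count equals the sum of all entries in the hom-matrix.
sum(row 0) = 15
sum(row 1) = 24
sum(row 2) = 26
sum(row 3) = 22
sum(row 4) = 29
sum(row 5) = 19
sum(row 6) = 9
Grand total = 144

144


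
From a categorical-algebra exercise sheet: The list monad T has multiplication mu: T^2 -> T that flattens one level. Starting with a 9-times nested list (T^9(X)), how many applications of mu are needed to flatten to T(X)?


Each application of mu: T^2 -> T removes one layer of nesting.
Starting at depth 9 (i.e., T^9(X)), we need to reach T(X).
Number of mu applications = 9 - 1 = 8

8


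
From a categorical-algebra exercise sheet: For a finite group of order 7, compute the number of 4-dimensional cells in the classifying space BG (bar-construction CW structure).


In the bar-construction CW model of BG, the n-cells are indexed by
n-tuples [g_1|...|g_n] of non-identity elements of G (degenerate
simplices with some g_i = e do not contribute cells), so there are
(|G| - 1)^n n-cells.
For dim = 4 with |G| = 7:
cells = (7 - 1)^4 = 6^4 = 1296

1296


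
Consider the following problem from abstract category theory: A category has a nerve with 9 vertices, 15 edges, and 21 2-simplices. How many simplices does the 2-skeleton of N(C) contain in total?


The 2-skeleton of the nerve N(C) consists of simplices in dimensions 0, 1, 2:
  |N(C)_0| = 9 (objects)
  |N(C)_1| = 15 (morphisms)
  |N(C)_2| = 21 (composable pairs)
Total = 9 + 15 + 21 = 45

45


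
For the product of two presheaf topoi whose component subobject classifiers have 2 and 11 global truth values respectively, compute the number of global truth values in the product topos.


In a product of presheaf topoi E_1 x E_2, the subobject classifier
is Omega = Omega_1 x Omega_2 (componentwise), so
|Omega(top)| = |Omega_1(top_1)| * |Omega_2(top_2)|.
= 2 * 11 = 22.

22


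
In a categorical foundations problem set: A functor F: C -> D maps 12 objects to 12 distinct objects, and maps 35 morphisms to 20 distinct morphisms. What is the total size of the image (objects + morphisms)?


The image of F consists of distinct objects and distinct morphisms.
|Im(F)| on objects = 12
|Im(F)| on morphisms = 20
Total image cardinality = 12 + 20 = 32

32


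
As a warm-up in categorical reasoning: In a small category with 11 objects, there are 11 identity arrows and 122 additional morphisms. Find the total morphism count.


Each object has an identity morphism, giving 11 identities.
Adding the 122 non-identity morphisms:
Total = 11 + 122 = 133

133


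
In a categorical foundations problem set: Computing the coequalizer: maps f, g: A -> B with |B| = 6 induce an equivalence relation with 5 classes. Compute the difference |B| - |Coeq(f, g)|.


The coequalizer Coeq(f, g) = B / ~ has one element per equivalence class.
|B| = 6, |Coeq(f, g)| = 5.
|B| - |Coeq(f, g)| = 6 - 5 = 1.

1


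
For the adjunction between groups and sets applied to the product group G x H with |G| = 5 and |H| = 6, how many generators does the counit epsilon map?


The counit epsilon_K: F(U(K)) -> K of the Free-Forgetful adjunction
maps |K| generators of F(U(K)) into K. For K = G x H (the product group),
|G x H| = |G| * |H|.
Total generators mapped = 5 * 6 = 30.

30


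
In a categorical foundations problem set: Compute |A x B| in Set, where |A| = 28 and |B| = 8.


In Set, the product A x B is the Cartesian product.
By the universal property, |A x B| = |A| * |B|.
|A x B| = 28 * 8 = 224

224


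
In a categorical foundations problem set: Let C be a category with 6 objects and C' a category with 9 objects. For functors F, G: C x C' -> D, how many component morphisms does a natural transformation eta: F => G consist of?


A natural transformation eta: F => G assigns one component morphism per
object of the domain category.
The domain is the product category C x C', so
|Ob(C x C')| = |Ob(C)| * |Ob(C')| = 6 * 9 = 54.
Therefore eta has 54 component morphisms.

54
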